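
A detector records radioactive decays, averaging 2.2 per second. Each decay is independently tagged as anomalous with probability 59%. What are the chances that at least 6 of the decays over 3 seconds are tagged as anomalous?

Thinning: the decays that are tagged as anomalous themselves form a Poisson process with rate 0.59 × 2.2 = 1.298 per second.
Over the interval, μ = 1.298 × 3 = 3.894 (3 seconds).
P(N ≥ 6) = 1 − P(N ≤ 5) ≈ 0.1985.

0.1985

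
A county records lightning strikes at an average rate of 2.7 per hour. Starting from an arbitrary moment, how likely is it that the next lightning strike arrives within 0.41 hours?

0.6695

Inter-arrival times are exponential with rate λ = 2.7 per hour.
P(T ≤ 0.41) = 1 − e^(−λt) = 1 − e^(−2.7 × 0.41) = 1 − e^(−1.107) ≈ 0.6695.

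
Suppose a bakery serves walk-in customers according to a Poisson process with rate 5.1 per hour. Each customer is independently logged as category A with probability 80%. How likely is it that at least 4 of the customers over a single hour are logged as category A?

0.5820

Thinning: the customers that are logged as category A themselves form a Poisson process with rate 0.8 × 5.1 = 4.08 per hour.
So μ = 4.08.
P(N ≥ 4) = 1 − P(N ≤ 3) ≈ 0.5820.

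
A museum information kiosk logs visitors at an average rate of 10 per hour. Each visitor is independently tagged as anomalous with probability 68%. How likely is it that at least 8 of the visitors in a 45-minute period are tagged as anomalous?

0.1440

Thinning: the visitors that are tagged as anomalous themselves form a Poisson process with rate 0.68 × 10 = 6.8 per hour.
Over the interval, μ = 6.8 × 0.75 = 5.1 (a 45-minute period = 0.75 hours).
P(N ≥ 8) = 1 − P(N ≤ 7) ≈ 0.1440.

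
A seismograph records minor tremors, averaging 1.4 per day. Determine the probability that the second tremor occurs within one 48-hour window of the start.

Over the interval, μ = 1.4 × 2 = 2.8 (a 48-hour window = 2 days).
The second arrival falls in the interval iff at least 2 events occur there: P(S_2 ≤ t) = P(N ≥ 2) = 1 − P(N ≤ 1) ≈ 0.7689.

0.7689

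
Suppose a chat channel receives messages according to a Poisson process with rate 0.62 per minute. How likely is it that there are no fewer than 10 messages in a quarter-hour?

Over the interval, μ = 0.62 × 15 = 9.3 (a quarter-hour = 15 minutes).
P(N ≥ 10) = 1 − P(N ≤ 9) = 1 − Σ_{j=0}^{9} e^(−μ) μ^j/j! ≈ 0.4521.

0.4521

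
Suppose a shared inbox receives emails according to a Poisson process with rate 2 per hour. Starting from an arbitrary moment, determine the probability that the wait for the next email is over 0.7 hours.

0.2466

The wait for the next event is exponential with rate λ = 2 per hour.
P(T > 0.7) = e^(−λt) = e^(−2 × 0.7) = e^(−1.4) ≈ 0.2466.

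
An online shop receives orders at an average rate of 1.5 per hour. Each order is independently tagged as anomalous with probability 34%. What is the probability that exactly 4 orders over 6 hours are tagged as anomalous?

Thinning: the orders that are tagged as anomalous themselves form a Poisson process with rate 0.34 × 1.5 = 0.51 per hour.
Over the interval, μ = 0.51 × 6 = 3.06 (6 hours).
P(N = 4) = e^(−3.06) · 3.06^4/4! ≈ 0.1713.

0.1713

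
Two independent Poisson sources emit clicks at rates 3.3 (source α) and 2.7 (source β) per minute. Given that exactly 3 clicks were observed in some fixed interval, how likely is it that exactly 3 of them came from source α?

0.1664

Given the total, each event is independently from source α with probability p = λ_α/(λ_α+λ_β) = 3.3/6 = 0.5500.
So K ~ Binomial(3, 3.3/6): P(K = 3) = C(3,3) · (3.3/6)^3 · (2.7/6)^0 ≈ 0.1664.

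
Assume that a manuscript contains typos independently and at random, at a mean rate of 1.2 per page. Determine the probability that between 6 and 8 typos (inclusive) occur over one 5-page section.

0.4016

Over the interval, μ = 1.2 × 5 = 6 (a 5-page section = 5 pages).
P(6 ≤ N ≤ 8) = Σ_{j=6}^{8} e^(−6) · 6^j/j! ≈ 0.4016.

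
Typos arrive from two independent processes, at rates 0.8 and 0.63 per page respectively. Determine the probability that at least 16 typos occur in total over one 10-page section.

0.3606

Independent Poisson processes superpose: combined rate λ = 0.8 + 0.63 = 1.43 per page.
Over the interval, μ = 1.43 × 10 = 14.3 (a 10-page section = 10 pages).
P(N ≥ 16) = 1 − P(N ≤ 15) ≈ 0.3606.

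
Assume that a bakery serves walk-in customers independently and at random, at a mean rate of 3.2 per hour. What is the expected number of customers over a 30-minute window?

E[N] = λt = 3.2 × 0.5 = 1.6 (a 30-minute window = 0.5 hours).

1.6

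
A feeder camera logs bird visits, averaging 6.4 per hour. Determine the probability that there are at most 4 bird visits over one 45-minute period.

Over the interval, μ = 6.4 × 0.75 = 4.8 (a 45-minute period = 0.75 hours).
P(N ≤ 4) = Σ_{j=0}^{4} e^(−μ) μ^j/j! ≈ 0.4763.

0.4763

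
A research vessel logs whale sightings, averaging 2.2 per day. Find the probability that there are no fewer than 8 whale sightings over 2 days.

0.0786

Over the interval, μ = 2.2 × 2 = 4.4 (2 days).
P(N ≥ 8) = 1 − P(N ≤ 7) = 1 − Σ_{j=0}^{7} e^(−μ) μ^j/j! ≈ 0.0786.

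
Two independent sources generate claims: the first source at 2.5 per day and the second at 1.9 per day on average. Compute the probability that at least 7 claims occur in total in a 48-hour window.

0.7744

Independent Poisson processes superpose: combined rate λ = 2.5 + 1.9 = 4.4 per day.
Over the interval, μ = 4.4 × 2 = 8.8 (a 48-hour window = 2 days).
P(N ≥ 7) = 1 − P(N ≤ 6) ≈ 0.7744.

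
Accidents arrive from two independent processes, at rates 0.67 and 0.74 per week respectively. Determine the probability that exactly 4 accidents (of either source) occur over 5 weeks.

Independent Poisson processes superpose: combined rate λ = 0.67 + 0.74 = 1.41 per week.
Over the interval, μ = 1.41 × 5 = 7.05 (5 weeks).
P(N = 4) = e^(−7.05) · 7.05^4/4! ≈ 0.0893.

0.0893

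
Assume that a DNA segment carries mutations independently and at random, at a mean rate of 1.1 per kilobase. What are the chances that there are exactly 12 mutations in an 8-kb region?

Over the interval, μ = 1.1 × 8 = 8.8 (an 8-kb region = 8 kilobases).
P(N = 12) = e^(−μ) μ^12/12! = e^(−8.8) · 8.8^12/479001600 ≈ 0.0679.

0.0679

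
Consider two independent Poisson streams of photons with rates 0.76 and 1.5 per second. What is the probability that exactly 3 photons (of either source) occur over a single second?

0.2008

Independent Poisson processes superpose: combined rate λ = 0.76 + 1.5 = 2.26 per second.
So μ = 2.26.
P(N = 3) = e^(−2.26) · 2.26^3/3! ≈ 0.2008.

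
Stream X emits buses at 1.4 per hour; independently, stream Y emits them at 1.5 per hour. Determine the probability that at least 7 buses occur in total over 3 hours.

Independent Poisson processes superpose: combined rate λ = 1.4 + 1.5 = 2.9 per hour.
Over the interval, μ = 2.9 × 3 = 8.7 (3 hours).
P(N ≥ 7) = 1 − P(N ≤ 6) ≈ 0.7645.

0.7645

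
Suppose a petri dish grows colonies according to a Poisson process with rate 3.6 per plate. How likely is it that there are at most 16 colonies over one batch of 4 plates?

Over the interval, μ = 3.6 × 4 = 14.4 (a batch of 4 plates = 4 plates).
P(N ≤ 16) = Σ_{j=0}^{16} e^(−μ) μ^j/j! ≈ 0.7204.

0.7204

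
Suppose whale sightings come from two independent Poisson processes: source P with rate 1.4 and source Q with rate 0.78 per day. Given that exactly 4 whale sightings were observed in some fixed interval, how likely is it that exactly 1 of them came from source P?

0.1177

Given the total, each event is independently from source P with probability p = λ_P/(λ_P+λ_Q) = 1.4/2.18 ≈ 0.6422.
So K ~ Binomial(4, 1.4/2.18): P(K = 1) = C(4,1) · (1.4/2.18)^1 · (0.78/2.18)^3 ≈ 0.1177.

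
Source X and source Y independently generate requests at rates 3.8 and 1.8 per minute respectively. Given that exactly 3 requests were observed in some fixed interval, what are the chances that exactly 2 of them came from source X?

0.4440

Given the total, each event is independently from source X with probability p = λ_X/(λ_X+λ_Y) = 3.8/5.6 ≈ 0.6786.
So K ~ Binomial(3, 3.8/5.6): P(K = 2) = C(3,2) · (3.8/5.6)^2 · (1.8/5.6)^1 ≈ 0.4440.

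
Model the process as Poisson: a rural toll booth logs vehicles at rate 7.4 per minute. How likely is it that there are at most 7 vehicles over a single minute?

0.5393

With mean μ = 7.4 per minute,
P(N ≤ 7) = Σ_{j=0}^{7} e^(−μ) μ^j/j! ≈ 0.5393.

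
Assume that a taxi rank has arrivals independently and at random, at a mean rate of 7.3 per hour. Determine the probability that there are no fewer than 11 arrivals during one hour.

0.1212

With mean μ = 7.3 per hour,
P(N ≥ 11) = 1 − P(N ≤ 10) = 1 − Σ_{j=0}^{10} e^(−μ) μ^j/j! ≈ 0.1212.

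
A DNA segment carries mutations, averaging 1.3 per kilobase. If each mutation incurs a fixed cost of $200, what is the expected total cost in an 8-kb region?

E[N] = 1.3 × 8 = 10.4 (an 8-kb region = 8 kilobases); E[cost] = 10.4 × $200 = $2080.

$2080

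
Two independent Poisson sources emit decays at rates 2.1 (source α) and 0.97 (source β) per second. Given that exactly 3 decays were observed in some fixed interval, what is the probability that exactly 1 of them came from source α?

0.2049

Given the total, each event is independently from source α with probability p = λ_α/(λ_α+λ_β) = 2.1/3.07 ≈ 0.6840.
So K ~ Binomial(3, 2.1/3.07): P(K = 1) = C(3,1) · (2.1/3.07)^1 · (0.97/3.07)^2 ≈ 0.2049.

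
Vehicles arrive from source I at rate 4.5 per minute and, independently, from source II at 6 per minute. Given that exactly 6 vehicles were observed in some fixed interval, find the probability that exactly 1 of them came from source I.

Given the total, each event is independently from source I with probability p = λ_I/(λ_I+λ_II) = 4.5/10.5 ≈ 0.4286.
So K ~ Binomial(6, 4.5/10.5): P(K = 1) = C(6,1) · (4.5/10.5)^1 · (6/10.5)^5 ≈ 0.1567.

0.1567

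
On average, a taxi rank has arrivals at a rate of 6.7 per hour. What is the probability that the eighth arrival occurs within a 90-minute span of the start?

0.7842

Over the interval, μ = 6.7 × 1.5 = 10.05 (a 90-minute span = 1.5 hours).
The eighth arrival falls in the interval iff at least 8 events occur there: P(S_8 ≤ t) = P(N ≥ 8) = 1 − P(N ≤ 7) ≈ 0.7842.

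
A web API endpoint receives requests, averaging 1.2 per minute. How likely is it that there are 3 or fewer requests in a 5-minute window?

Over the interval, μ = 1.2 × 5 = 6 (a 5-minute window = 5 minutes).
P(N ≤ 3) = Σ_{j=0}^{3} e^(−μ) μ^j/j! ≈ 0.1512.

0.1512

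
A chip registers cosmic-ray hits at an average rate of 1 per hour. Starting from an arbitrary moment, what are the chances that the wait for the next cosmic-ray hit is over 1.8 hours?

0.1653

The wait for the next event is exponential with rate λ = 1 per hour.
P(T > 1.8) = e^(−λt) = e^(−1 × 1.8) = e^(−1.8) ≈ 0.1653.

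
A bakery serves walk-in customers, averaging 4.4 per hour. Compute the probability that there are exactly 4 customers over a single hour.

With mean μ = 4.4 per hour,
P(N = 4) = e^(−μ) μ^4/4! = e^(−4.4) · 4.4^4/24 ≈ 0.1917.

0.1917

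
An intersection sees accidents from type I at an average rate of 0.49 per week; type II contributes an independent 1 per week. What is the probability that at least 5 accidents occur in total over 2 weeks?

Independent Poisson processes superpose: combined rate λ = 0.49 + 1 = 1.49 per week.
Over the interval, μ = 1.49 × 2 = 2.98 (2 weeks).
P(N ≥ 5) = 1 − P(N ≤ 4) ≈ 0.1814.

0.1814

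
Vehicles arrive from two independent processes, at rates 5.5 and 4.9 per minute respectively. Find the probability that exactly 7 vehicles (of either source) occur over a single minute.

Independent Poisson processes superpose: combined rate λ = 5.5 + 4.9 = 10.4 per minute.
So μ = 10.4.
P(N = 7) = e^(−10.4) · 10.4^7/7! ≈ 0.0795.

0.0795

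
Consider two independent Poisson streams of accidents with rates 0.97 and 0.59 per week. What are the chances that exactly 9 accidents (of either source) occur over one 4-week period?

Independent Poisson processes superpose: combined rate λ = 0.97 + 0.59 = 1.56 per week.
Over the interval, μ = 1.56 × 4 = 6.24 (a 4-week period = 4 weeks).
P(N = 9) = e^(−6.24) · 6.24^9/9! ≈ 0.0771.

0.0771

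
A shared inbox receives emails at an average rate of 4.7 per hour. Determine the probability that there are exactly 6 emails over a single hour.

With mean μ = 4.7 per hour,
P(N = 6) = e^(−μ) μ^6/6! = e^(−4.7) · 4.7^6/720 ≈ 0.1362.

0.1362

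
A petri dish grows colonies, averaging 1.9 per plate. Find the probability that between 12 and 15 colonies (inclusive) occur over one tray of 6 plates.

Over the interval, μ = 1.9 × 6 = 11.4 (a tray of 6 plates = 6 plates).
P(12 ≤ N ≤ 15) = Σ_{j=12}^{15} e^(−11.4) · 11.4^j/j! ≈ 0.3529.

0.3529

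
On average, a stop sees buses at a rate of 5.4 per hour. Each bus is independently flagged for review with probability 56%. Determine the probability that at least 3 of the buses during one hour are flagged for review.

0.5822

Thinning: the buses that are flagged for review themselves form a Poisson process with rate 0.56 × 5.4 = 3.024 per hour.
So μ = 3.024.
P(N ≥ 3) = 1 − P(N ≤ 2) ≈ 0.5822.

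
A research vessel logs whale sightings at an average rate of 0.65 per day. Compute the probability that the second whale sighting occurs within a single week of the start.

0.9414

Over the interval, μ = 0.65 × 7 = 4.55 (a week = 7 days).
The second arrival falls in the interval iff at least 2 events occur there: P(S_2 ≤ t) = P(N ≥ 2) = 1 − P(N ≤ 1) ≈ 0.9414.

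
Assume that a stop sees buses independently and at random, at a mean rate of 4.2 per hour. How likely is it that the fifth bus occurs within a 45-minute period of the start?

0.2105

Over the interval, μ = 4.2 × 0.75 = 3.15 (a 45-minute period = 0.75 hours).
The fifth arrival falls in the interval iff at least 5 events occur there: P(S_5 ≤ t) = P(N ≥ 5) = 1 − P(N ≤ 4) ≈ 0.2105.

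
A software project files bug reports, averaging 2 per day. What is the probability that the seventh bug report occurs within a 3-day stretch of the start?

Over the interval, μ = 2 × 3 = 6 (a 3-day stretch = 3 days).
The seventh arrival falls in the interval iff at least 7 events occur there: P(S_7 ≤ t) = P(N ≥ 7) = 1 − P(N ≤ 6) ≈ 0.3937.

0.3937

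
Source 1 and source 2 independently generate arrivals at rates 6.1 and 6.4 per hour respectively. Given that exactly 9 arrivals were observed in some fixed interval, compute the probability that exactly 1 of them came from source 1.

0.0207

Given the total, each event is independently from source 1 with probability p = λ_1/(λ_1+λ_2) = 6.1/12.5 = 0.4880.
So K ~ Binomial(9, 6.1/12.5): P(K = 1) = C(9,1) · (6.1/12.5)^1 · (6.4/12.5)^8 ≈ 0.0207.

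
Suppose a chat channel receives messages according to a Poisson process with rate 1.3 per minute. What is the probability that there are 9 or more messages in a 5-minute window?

Over the interval, μ = 1.3 × 5 = 6.5 (a 5-minute window = 5 minutes).
P(N ≥ 9) = 1 − P(N ≤ 8) = 1 − Σ_{j=0}^{8} e^(−μ) μ^j/j! ≈ 0.2084.

0.2084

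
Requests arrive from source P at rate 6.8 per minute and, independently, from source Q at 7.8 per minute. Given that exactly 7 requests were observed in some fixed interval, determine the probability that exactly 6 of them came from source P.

Given the total, each event is independently from source P with probability p = λ_P/(λ_P+λ_Q) = 6.8/14.6 ≈ 0.4658.
So K ~ Binomial(7, 6.8/14.6): P(K = 6) = C(7,6) · (6.8/14.6)^6 · (7.8/14.6)^1 ≈ 0.0382.

0.0382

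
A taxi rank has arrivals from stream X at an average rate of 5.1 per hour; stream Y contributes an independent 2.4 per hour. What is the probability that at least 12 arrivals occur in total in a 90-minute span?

Independent Poisson processes superpose: combined rate λ = 5.1 + 2.4 = 7.5 per hour.
Over the interval, μ = 7.5 × 1.5 = 11.25 (a 90-minute span = 1.5 hours).
P(N ≥ 12) = 1 − P(N ≤ 11) ≈ 0.4505.

0.4505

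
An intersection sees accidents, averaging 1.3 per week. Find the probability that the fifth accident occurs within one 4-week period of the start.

Over the interval, μ = 1.3 × 4 = 5.2 (a 4-week period = 4 weeks).
The fifth arrival falls in the interval iff at least 5 events occur there: P(S_5 ≤ t) = P(N ≥ 5) = 1 − P(N ≤ 4) ≈ 0.5939.

0.5939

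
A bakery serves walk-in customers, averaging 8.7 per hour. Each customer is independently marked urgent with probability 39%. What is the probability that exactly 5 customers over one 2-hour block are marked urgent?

0.1354

Thinning: the customers that are marked urgent themselves form a Poisson process with rate 0.39 × 8.7 = 3.393 per hour.
Over the interval, μ = 3.393 × 2 = 6.786 (a 2-hour block = 2 hours).
P(N = 5) = e^(−6.786) · 6.786^5/5! ≈ 0.1354.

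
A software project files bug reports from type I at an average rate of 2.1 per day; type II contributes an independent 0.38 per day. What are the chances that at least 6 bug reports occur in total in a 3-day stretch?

0.7519

Independent Poisson processes superpose: combined rate λ = 2.1 + 0.38 = 2.48 per day.
Over the interval, μ = 2.48 × 3 = 7.44 (a 3-day stretch = 3 days).
P(N ≥ 6) = 1 − P(N ≤ 5) ≈ 0.7519.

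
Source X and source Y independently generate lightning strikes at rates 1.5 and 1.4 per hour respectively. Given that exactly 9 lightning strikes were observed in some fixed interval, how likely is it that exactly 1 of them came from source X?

Given the total, each event is independently from source X with probability p = λ_X/(λ_X+λ_Y) = 1.5/2.9 ≈ 0.5172.
So K ~ Binomial(9, 1.5/2.9): P(K = 1) = C(9,1) · (1.5/2.9)^1 · (1.4/2.9)^8 ≈ 0.0137.

0.0137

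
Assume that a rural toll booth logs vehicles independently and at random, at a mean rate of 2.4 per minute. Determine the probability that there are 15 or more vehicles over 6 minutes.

Over the interval, μ = 2.4 × 6 = 14.4 (6 minutes).
P(N ≥ 15) = 1 − P(N ≤ 14) = 1 − Σ_{j=0}^{14} e^(−μ) μ^j/j! ≈ 0.4719.

0.4719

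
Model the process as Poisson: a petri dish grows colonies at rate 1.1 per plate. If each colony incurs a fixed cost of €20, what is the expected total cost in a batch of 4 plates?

E[N] = 1.1 × 4 = 4.4 (a batch of 4 plates = 4 plates); E[cost] = 4.4 × €20 = €88.

€88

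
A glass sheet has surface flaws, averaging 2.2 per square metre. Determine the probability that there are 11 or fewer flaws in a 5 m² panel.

Over the interval, μ = 2.2 × 5 = 11 (a 5 m² panel = 5 square metres).
P(N ≤ 11) = Σ_{j=0}^{11} e^(−μ) μ^j/j! ≈ 0.5793.

0.5793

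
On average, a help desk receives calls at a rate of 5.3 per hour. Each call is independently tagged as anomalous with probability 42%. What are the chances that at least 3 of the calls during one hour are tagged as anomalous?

0.3842

Thinning: the calls that are tagged as anomalous themselves form a Poisson process with rate 0.42 × 5.3 = 2.226 per hour.
So μ = 2.226.
P(N ≥ 3) = 1 − P(N ≤ 2) ≈ 0.3842.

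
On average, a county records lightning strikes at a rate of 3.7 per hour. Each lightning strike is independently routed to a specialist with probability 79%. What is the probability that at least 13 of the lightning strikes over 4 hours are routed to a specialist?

0.3889

Thinning: the lightning strikes that are routed to a specialist themselves form a Poisson process with rate 0.79 × 3.7 = 2.923 per hour.
Over the interval, μ = 2.923 × 4 = 11.692 (4 hours).
P(N ≥ 13) = 1 − P(N ≤ 12) ≈ 0.3889.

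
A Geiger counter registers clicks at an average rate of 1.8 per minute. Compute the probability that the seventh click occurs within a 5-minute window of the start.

0.7932

Over the interval, μ = 1.8 × 5 = 9 (a 5-minute window = 5 minutes).
The seventh arrival falls in the interval iff at least 7 events occur there: P(S_7 ≤ t) = P(N ≥ 7) = 1 − P(N ≤ 6) ≈ 0.7932.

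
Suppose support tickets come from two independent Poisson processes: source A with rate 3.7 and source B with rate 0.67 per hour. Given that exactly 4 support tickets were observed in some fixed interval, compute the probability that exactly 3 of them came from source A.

0.3722

Given the total, each event is independently from source A with probability p = λ_A/(λ_A+λ_B) = 3.7/4.37 ≈ 0.8467.
So K ~ Binomial(4, 3.7/4.37): P(K = 3) = C(4,3) · (3.7/4.37)^3 · (0.67/4.37)^1 ≈ 0.3722.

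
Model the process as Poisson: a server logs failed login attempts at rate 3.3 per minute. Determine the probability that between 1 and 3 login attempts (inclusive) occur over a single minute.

With mean μ = 3.3 per minute,
P(1 ≤ N ≤ 3) = Σ_{j=1}^{3} e^(−3.3) · 3.3^j/j! ≈ 0.5435.

0.5435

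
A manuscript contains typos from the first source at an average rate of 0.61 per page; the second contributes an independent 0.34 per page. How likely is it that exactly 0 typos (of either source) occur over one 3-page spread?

0.0578

Independent Poisson processes superpose: combined rate λ = 0.61 + 0.34 = 0.95 per page.
Over the interval, μ = 0.95 × 3 = 2.85 (a 3-page spread = 3 pages).
P(N = 0) = e^(−2.85) · 2.85^0/0! ≈ 0.0578.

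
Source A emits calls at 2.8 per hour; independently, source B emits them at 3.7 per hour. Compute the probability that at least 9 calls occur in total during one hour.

0.2084

Independent Poisson processes superpose: combined rate λ = 2.8 + 3.7 = 6.5 per hour.
So μ = 6.5.
P(N ≥ 9) = 1 − P(N ≤ 8) ≈ 0.2084.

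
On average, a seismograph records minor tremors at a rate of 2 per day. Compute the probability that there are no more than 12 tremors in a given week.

Over the interval, μ = 2 × 7 = 14 (a week = 7 days).
P(N ≤ 12) = Σ_{j=0}^{12} e^(−μ) μ^j/j! ≈ 0.3585.

0.3585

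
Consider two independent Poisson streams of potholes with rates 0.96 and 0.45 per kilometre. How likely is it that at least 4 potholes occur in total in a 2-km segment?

0.3125

Independent Poisson processes superpose: combined rate λ = 0.96 + 0.45 = 1.41 per kilometre.
Over the interval, μ = 1.41 × 2 = 2.82 (a 2-km segment = 2 kilometres).
P(N ≥ 4) = 1 − P(N ≤ 3) ≈ 0.3125.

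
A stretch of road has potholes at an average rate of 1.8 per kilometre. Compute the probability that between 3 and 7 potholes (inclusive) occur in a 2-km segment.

0.6665

Over the interval, μ = 1.8 × 2 = 3.6 (a 2-km segment = 2 kilometres).
P(3 ≤ N ≤ 7) = Σ_{j=3}^{7} e^(−3.6) · 3.6^j/j! ≈ 0.6665.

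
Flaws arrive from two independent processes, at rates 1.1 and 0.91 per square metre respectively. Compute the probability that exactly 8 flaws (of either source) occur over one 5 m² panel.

Independent Poisson processes superpose: combined rate λ = 1.1 + 0.91 = 2.01 per square metre.
Over the interval, μ = 2.01 × 5 = 10.05 (a 5 m² panel = 5 square metres).
P(N = 8) = e^(−10.05) · 10.05^8/8! ≈ 0.1115.

0.1115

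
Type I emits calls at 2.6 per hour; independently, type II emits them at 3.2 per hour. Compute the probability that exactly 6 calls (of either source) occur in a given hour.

Independent Poisson processes superpose: combined rate λ = 2.6 + 3.2 = 5.8 per hour.
So μ = 5.8.
P(N = 6) = e^(−5.8) · 5.8^6/6! ≈ 0.1601.

0.1601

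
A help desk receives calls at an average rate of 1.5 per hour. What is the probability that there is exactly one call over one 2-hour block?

0.1494

Over the interval, μ = 1.5 × 2 = 3 (a 2-hour block = 2 hours).
P(N = 1) = e^(−μ) μ^1/1! = e^(−3) · 3^1/1 ≈ 0.1494.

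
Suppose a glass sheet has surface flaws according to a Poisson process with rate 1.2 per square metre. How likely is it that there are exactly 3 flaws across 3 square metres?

0.2125

Over the interval, μ = 1.2 × 3 = 3.6 (3 square metres).
P(N = 3) = e^(−μ) μ^3/3! = e^(−3.6) · 3.6^3/6 ≈ 0.2125.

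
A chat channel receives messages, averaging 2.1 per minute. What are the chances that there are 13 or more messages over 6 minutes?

0.4923

Over the interval, μ = 2.1 × 6 = 12.6 (6 minutes).
P(N ≥ 13) = 1 − P(N ≤ 12) = 1 − Σ_{j=0}^{12} e^(−μ) μ^j/j! ≈ 0.4923.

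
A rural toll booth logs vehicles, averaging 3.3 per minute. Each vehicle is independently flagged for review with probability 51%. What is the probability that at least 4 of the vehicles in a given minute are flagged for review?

0.0907

Thinning: the vehicles that are flagged for review themselves form a Poisson process with rate 0.51 × 3.3 = 1.683 per minute.
So μ = 1.683.
P(N ≥ 4) = 1 − P(N ≤ 3) ≈ 0.0907.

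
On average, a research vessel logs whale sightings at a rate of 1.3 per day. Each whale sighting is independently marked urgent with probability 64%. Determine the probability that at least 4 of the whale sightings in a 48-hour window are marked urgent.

Thinning: the whale sightings that are marked urgent themselves form a Poisson process with rate 0.64 × 1.3 = 0.832 per day.
Over the interval, μ = 0.832 × 2 = 1.664 (a 48-hour window = 2 days).
P(N ≥ 4) = 1 − P(N ≤ 3) ≈ 0.0879.

0.0879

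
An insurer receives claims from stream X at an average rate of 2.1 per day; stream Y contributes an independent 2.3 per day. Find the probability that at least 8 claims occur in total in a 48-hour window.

Independent Poisson processes superpose: combined rate λ = 2.1 + 2.3 = 4.4 per day.
Over the interval, μ = 4.4 × 2 = 8.8 (a 48-hour window = 2 days).
P(N ≥ 8) = 1 − P(N ≤ 7) ≈ 0.6522.

0.6522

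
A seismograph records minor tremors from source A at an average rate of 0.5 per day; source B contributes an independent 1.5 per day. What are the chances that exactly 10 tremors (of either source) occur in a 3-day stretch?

0.0413

Independent Poisson processes superpose: combined rate λ = 0.5 + 1.5 = 2 per day.
Over the interval, μ = 2 × 3 = 6 (a 3-day stretch = 3 days).
P(N = 10) = e^(−6) · 6^10/10! ≈ 0.0413.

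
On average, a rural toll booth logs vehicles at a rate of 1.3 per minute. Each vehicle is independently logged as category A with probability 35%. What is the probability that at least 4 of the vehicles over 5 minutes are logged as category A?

0.1956

Thinning: the vehicles that are logged as category A themselves form a Poisson process with rate 0.35 × 1.3 = 0.455 per minute.
Over the interval, μ = 0.455 × 5 = 2.275 (5 minutes).
P(N ≥ 4) = 1 − P(N ≤ 3) ≈ 0.1956.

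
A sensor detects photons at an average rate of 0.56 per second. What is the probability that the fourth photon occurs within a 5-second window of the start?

0.3081

Over the interval, μ = 0.56 × 5 = 2.8 (a 5-second window = 5 seconds).
The fourth arrival falls in the interval iff at least 4 events occur there: P(S_4 ≤ t) = P(N ≥ 4) = 1 − P(N ≤ 3) ≈ 0.3081.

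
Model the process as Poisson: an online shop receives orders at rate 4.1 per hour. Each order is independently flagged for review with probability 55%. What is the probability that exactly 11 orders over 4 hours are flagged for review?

Thinning: the orders that are flagged for review themselves form a Poisson process with rate 0.55 × 4.1 = 2.255 per hour.
Over the interval, μ = 2.255 × 4 = 9.02 (4 hours).
P(N = 11) = e^(−9.02) · 9.02^11/11! ≈ 0.0974.

0.0974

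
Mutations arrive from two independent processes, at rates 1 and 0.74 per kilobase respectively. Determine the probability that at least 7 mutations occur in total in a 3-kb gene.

0.2706

Independent Poisson processes superpose: combined rate λ = 1 + 0.74 = 1.74 per kilobase.
Over the interval, μ = 1.74 × 3 = 5.22 (a 3-kb gene = 3 kilobases).
P(N ≥ 7) = 1 − P(N ≤ 6) ≈ 0.2706.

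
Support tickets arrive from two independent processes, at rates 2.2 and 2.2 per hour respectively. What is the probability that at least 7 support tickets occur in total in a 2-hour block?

Independent Poisson processes superpose: combined rate λ = 2.2 + 2.2 = 4.4 per hour.
Over the interval, μ = 4.4 × 2 = 8.8 (a 2-hour block = 2 hours).
P(N ≥ 7) = 1 − P(N ≤ 6) ≈ 0.7744.

0.7744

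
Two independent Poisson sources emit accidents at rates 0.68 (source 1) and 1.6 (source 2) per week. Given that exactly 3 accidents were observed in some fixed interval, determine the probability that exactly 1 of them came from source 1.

Given the total, each event is independently from source 1 with probability p = λ_1/(λ_1+λ_2) = 0.68/2.28 ≈ 0.2982.
So K ~ Binomial(3, 0.68/2.28): P(K = 1) = C(3,1) · (0.68/2.28)^1 · (1.6/2.28)^2 ≈ 0.4406.

0.4406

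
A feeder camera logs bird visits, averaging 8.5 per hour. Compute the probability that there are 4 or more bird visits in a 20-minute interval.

0.3155

Over the interval, μ = 8.5 × 1/3 ≈ 2.83333 (a 20-minute interval = 1/3 hours).
P(N ≥ 4) = 1 − P(N ≤ 3) = 1 − Σ_{j=0}^{3} e^(−μ) μ^j/j! ≈ 0.3155.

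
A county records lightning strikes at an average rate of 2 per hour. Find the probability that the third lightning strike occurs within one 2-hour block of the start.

Over the interval, μ = 2 × 2 = 4 (a 2-hour block = 2 hours).
The third arrival falls in the interval iff at least 3 events occur there: P(S_3 ≤ t) = P(N ≥ 3) = 1 − P(N ≤ 2) ≈ 0.7619.

0.7619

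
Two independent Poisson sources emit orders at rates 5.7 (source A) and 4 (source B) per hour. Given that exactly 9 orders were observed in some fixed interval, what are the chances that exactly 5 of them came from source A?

0.2553

Given the total, each event is independently from source A with probability p = λ_A/(λ_A+λ_B) = 5.7/9.7 ≈ 0.5876.
So K ~ Binomial(9, 5.7/9.7): P(K = 5) = C(9,5) · (5.7/9.7)^5 · (4/9.7)^4 ≈ 0.2553.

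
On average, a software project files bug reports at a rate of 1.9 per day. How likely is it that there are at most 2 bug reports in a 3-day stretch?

Over the interval, μ = 1.9 × 3 = 5.7 (a 3-day stretch = 3 days).
P(N ≤ 2) = Σ_{j=0}^{2} e^(−μ) μ^j/j! ≈ 0.0768.

0.0768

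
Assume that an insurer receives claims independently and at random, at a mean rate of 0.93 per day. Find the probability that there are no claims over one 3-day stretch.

0.0614

Over the interval, μ = 0.93 × 3 = 2.79 (a 3-day stretch = 3 days).
P(N = 0) = e^(−μ) μ^0/0! = e^(−2.79) · 2.79^0/1 ≈ 0.0614.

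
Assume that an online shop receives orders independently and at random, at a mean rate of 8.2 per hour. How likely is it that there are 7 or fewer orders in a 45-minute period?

Over the interval, μ = 8.2 × 0.75 = 6.15 (a 45-minute period = 0.75 hours).
P(N ≤ 7) = Σ_{j=0}^{7} e^(−μ) μ^j/j! ≈ 0.7231.

0.7231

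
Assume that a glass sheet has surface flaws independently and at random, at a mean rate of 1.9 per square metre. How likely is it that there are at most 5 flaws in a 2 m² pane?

0.8156

Over the interval, μ = 1.9 × 2 = 3.8 (a 2 m² pane = 2 square metres).
P(N ≤ 5) = Σ_{j=0}^{5} e^(−μ) μ^j/j! ≈ 0.8156.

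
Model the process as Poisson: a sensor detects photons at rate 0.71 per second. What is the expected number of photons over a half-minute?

21.3

E[N] = λt = 0.71 × 30 = 21.3 (a half-minute = 30 seconds).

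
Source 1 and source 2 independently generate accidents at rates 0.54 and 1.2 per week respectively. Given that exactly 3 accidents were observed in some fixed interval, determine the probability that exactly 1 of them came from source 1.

Given the total, each event is independently from source 1 with probability p = λ_1/(λ_1+λ_2) = 0.54/1.74 ≈ 0.3103.
So K ~ Binomial(3, 0.54/1.74): P(K = 1) = C(3,1) · (0.54/1.74)^1 · (1.2/1.74)^2 ≈ 0.4428.

0.4428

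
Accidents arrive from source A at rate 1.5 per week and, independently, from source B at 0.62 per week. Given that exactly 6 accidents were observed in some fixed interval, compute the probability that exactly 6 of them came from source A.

Given the total, each event is independently from source A with probability p = λ_A/(λ_A+λ_B) = 1.5/2.12 ≈ 0.7075.
So K ~ Binomial(6, 1.5/2.12): P(K = 6) = C(6,6) · (1.5/2.12)^6 · (0.62/2.12)^0 ≈ 0.1255.

0.1255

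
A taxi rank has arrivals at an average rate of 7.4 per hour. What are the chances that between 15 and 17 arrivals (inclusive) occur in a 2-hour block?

Over the interval, μ = 7.4 × 2 = 14.8 (a 2-hour block = 2 hours).
P(15 ≤ N ≤ 17) = Σ_{j=15}^{17} e^(−14.8) · 14.8^j/j! ≈ 0.2793.

0.2793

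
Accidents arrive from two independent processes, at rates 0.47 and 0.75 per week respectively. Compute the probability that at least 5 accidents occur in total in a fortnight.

0.1010

Independent Poisson processes superpose: combined rate λ = 0.47 + 0.75 = 1.22 per week.
Over the interval, μ = 1.22 × 2 = 2.44 (a fortnight = 2 weeks).
P(N ≥ 5) = 1 − P(N ≤ 4) ≈ 0.1010.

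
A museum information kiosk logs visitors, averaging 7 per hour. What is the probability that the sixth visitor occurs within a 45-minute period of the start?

Over the interval, μ = 7 × 0.75 = 5.25 (a 45-minute period = 0.75 hours).
The sixth arrival falls in the interval iff at least 6 events occur there: P(S_6 ≤ t) = P(N ≥ 6) = 1 − P(N ≤ 5) ≈ 0.4278.

0.4278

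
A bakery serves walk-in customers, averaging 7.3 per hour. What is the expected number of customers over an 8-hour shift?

E[N] = λt = 7.3 × 8 = 58.4 (an 8-hour shift = 8 hours).

58.4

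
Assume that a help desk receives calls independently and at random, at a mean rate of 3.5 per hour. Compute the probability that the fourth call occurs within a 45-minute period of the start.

0.2694

Over the interval, μ = 3.5 × 0.75 = 2.625 (a 45-minute period = 0.75 hours).
The fourth arrival falls in the interval iff at least 4 events occur there: P(S_4 ≤ t) = P(N ≥ 4) = 1 − P(N ≤ 3) ≈ 0.2694.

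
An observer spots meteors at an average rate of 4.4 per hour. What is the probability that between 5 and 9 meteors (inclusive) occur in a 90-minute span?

Over the interval, μ = 4.4 × 1.5 = 6.6 (a 90-minute span = 1.5 hours).
P(5 ≤ N ≤ 9) = Σ_{j=5}^{9} e^(−6.6) · 6.6^j/j! ≈ 0.6559.

0.6559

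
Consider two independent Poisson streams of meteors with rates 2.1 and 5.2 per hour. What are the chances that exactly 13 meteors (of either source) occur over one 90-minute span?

Independent Poisson processes superpose: combined rate λ = 2.1 + 5.2 = 7.3 per hour.
Over the interval, μ = 7.3 × 1.5 = 10.95 (a 90-minute span = 1.5 hours).
P(N = 13) = e^(−10.95) · 10.95^13/13! ≈ 0.0917.

0.0917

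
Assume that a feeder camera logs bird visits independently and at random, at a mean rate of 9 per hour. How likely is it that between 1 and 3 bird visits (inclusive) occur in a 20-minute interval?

Over the interval, μ = 9 × 1/3 = 3 (a 20-minute interval = 1/3 hours).
P(1 ≤ N ≤ 3) = Σ_{j=1}^{3} e^(−3) · 3^j/j! ≈ 0.5974.

0.5974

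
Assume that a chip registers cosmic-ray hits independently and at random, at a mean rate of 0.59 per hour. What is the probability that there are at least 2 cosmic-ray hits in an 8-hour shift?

Over the interval, μ = 0.59 × 8 = 4.72 (an 8-hour shift = 8 hours).
P(N ≥ 2) = 1 − P(N ≤ 1) = 1 − Σ_{j=0}^{1} e^(−μ) μ^j/j! ≈ 0.9490.

0.9490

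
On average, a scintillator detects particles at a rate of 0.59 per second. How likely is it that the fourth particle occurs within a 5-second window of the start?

0.3416

Over the interval, μ = 0.59 × 5 = 2.95 (a 5-second window = 5 seconds).
The fourth arrival falls in the interval iff at least 4 events occur there: P(S_4 ≤ t) = P(N ≥ 4) = 1 − P(N ≤ 3) ≈ 0.3416.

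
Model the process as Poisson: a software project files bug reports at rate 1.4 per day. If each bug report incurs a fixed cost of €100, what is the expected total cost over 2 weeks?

€1960

E[N] = 1.4 × 14 = 19.6 (2 weeks = 14 days); E[cost] = 19.6 × €100 = €1960.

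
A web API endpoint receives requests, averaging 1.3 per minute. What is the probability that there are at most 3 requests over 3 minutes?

Over the interval, μ = 1.3 × 3 = 3.9 (3 minutes).
P(N ≤ 3) = Σ_{j=0}^{3} e^(−μ) μ^j/j! ≈ 0.4532.

0.4532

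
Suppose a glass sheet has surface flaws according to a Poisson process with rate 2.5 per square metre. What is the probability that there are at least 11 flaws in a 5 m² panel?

0.7029

Over the interval, μ = 2.5 × 5 = 12.5 (a 5 m² panel = 5 square metres).
P(N ≥ 11) = 1 − P(N ≤ 10) = 1 − Σ_{j=0}^{10} e^(−μ) μ^j/j! ≈ 0.7029.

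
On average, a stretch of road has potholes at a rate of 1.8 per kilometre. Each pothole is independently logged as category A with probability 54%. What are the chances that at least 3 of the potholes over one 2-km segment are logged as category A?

0.3082

Thinning: the potholes that are logged as category A themselves form a Poisson process with rate 0.54 × 1.8 = 0.972 per kilometre.
Over the interval, μ = 0.972 × 2 = 1.944 (a 2-km segment = 2 kilometres).
P(N ≥ 3) = 1 − P(N ≤ 2) ≈ 0.3082.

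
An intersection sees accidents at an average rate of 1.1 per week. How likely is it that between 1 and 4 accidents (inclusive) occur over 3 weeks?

Over the interval, μ = 1.1 × 3 = 3.3 (3 weeks).
P(1 ≤ N ≤ 4) = Σ_{j=1}^{4} e^(−3.3) · 3.3^j/j! ≈ 0.7257.

0.7257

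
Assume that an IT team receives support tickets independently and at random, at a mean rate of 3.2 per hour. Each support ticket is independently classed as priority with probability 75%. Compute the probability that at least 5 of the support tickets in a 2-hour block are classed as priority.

Thinning: the support tickets that are classed as priority themselves form a Poisson process with rate 0.75 × 3.2 = 2.4 per hour.
Over the interval, μ = 2.4 × 2 = 4.8 (a 2-hour block = 2 hours).
P(N ≥ 5) = 1 − P(N ≤ 4) ≈ 0.5237.

0.5237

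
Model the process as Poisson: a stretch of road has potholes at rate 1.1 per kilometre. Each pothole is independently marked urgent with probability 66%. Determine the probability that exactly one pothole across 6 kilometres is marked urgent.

Thinning: the potholes that are marked urgent themselves form a Poisson process with rate 0.66 × 1.1 = 0.726 per kilometre.
Over the interval, μ = 0.726 × 6 = 4.356 (6 kilometres).
P(N = 1) = e^(−4.356) · 4.356^1/1! ≈ 0.0559.

0.0559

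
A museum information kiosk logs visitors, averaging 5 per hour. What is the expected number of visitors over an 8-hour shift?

E[N] = λt = 5 × 8 = 40 (an 8-hour shift = 8 hours).

40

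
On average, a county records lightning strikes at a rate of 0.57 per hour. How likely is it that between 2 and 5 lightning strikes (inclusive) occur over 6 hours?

Over the interval, μ = 0.57 × 6 = 3.42 (6 hours).
P(2 ≤ N ≤ 5) = Σ_{j=2}^{5} e^(−3.42) · 3.42^j/j! ≈ 0.7234.

0.7234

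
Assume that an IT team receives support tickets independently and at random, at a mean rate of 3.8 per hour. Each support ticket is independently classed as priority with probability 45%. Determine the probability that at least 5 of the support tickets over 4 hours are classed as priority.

0.8119

Thinning: the support tickets that are classed as priority themselves form a Poisson process with rate 0.45 × 3.8 = 1.71 per hour.
Over the interval, μ = 1.71 × 4 = 6.84 (4 hours).
P(N ≥ 5) = 1 − P(N ≤ 4) ≈ 0.8119.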